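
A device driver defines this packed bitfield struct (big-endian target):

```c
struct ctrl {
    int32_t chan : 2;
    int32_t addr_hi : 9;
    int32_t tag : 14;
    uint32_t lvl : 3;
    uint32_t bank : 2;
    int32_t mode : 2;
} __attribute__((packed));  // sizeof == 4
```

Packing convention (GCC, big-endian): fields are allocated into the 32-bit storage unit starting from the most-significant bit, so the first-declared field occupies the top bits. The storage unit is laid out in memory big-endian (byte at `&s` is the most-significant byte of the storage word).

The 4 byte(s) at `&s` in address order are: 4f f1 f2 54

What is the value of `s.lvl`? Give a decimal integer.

[0]=0x4f [1]=0xf1 [2]=0xf2 [3]=0x54 (big-endian) → word 0x4ff1f254
chan [30+:2] = (word>>30) & 0x3 = 1
addr_hi [21+:9] = (word>>21) & 0x1ff = 127
tag [7+:14] = (word>>7) & 0x3fff = 9188
lvl [4+:3] = (word>>4) & 0x7 = 5  ←
bank [2+:2] = (word>>2) & 0x3 = 1
mode [0+:2] = (word>>0) & 0x3 = 0

5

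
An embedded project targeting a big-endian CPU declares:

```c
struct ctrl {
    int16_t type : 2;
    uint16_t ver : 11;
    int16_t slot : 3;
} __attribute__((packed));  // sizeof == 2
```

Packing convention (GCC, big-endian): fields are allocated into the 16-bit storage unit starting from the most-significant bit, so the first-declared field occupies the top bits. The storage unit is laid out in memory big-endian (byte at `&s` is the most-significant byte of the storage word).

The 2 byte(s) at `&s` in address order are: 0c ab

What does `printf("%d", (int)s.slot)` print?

3

[0]=0x0c [1]=0xab (big-endian) → word 0x0cab
type [14+:2] = (word>>14) & 0x3 = 0
ver [3+:11] = (word>>3) & 0x7ff = 405
slot [0+:3] = (word>>0) & 0x7 = 3  ←
slot signed 3b, MSB=0: value = 3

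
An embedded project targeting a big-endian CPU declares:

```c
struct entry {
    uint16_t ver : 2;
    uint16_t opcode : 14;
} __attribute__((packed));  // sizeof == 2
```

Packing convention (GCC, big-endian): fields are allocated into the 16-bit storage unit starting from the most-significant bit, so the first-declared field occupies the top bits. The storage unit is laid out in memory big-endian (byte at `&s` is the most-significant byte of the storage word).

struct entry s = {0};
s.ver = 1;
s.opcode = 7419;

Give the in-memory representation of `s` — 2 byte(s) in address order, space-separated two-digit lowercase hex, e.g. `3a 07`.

5c fb

ver (2b) val=1 bits=0x1 at bit 14: 0x4000
opcode (14b) val=7419 bits=0x1cfb at bit 0: 0x5cfb
word = 0x5cfb → big-endian bytes:
  [0]=0x5c  [1]=0xfb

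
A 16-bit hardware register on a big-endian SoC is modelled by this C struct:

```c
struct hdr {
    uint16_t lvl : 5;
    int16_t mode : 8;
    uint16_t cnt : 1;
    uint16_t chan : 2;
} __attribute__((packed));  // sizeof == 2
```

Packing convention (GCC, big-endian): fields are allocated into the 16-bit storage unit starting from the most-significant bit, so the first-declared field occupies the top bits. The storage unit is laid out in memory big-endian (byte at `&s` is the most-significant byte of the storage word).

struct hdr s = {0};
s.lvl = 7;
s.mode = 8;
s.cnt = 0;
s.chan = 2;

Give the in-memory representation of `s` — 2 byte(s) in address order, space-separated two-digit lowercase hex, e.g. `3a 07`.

38 42

lvl (5b) val=7 bits=0x7 at bit 11: 0x3800
mode (8b) val=8 bits=0x8 at bit 3: 0x3840
cnt (1b) val=0 bits=0x0 at bit 2: 0x3840
chan (2b) val=2 bits=0x2 at bit 0: 0x3842
word = 0x3842 → big-endian bytes:
  [0]=0x38  [1]=0x42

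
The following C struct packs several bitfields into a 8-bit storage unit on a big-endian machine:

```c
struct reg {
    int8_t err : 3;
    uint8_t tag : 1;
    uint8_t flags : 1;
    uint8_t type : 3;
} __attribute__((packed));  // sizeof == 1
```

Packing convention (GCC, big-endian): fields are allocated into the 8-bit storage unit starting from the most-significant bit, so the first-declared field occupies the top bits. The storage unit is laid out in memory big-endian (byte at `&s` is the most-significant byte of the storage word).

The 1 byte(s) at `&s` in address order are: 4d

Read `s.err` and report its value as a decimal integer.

[0]=0x4d (big-endian) → word 0x4d
err:3 @ bit 5 → (0x4d>>5)&0x7 = 0x2  ←
tag:1 @ bit 4 → (0x4d>>4)&0x1 = 0x0
flags:1 @ bit 3 → (0x4d>>3)&0x1 = 0x1
type:3 @ bit 0 → (0x4d>>0)&0x7 = 0x5
err signed 3b, MSB=0: value = 2

2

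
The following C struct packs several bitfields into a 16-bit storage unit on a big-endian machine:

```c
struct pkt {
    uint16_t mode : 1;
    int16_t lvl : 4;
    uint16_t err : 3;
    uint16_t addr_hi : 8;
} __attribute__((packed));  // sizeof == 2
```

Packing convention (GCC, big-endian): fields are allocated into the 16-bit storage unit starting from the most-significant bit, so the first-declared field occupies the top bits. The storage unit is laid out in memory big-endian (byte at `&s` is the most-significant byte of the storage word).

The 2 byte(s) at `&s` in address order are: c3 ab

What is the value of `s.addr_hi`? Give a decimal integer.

[0]=0xc3 [1]=0xab (big-endian) → word 0xc3ab
mode [15+:1] = (word>>15) & 0x1 = 1
lvl [11+:4] = (word>>11) & 0xf = 8
err [8+:3] = (word>>8) & 0x7 = 3
addr_hi [0+:8] = (word>>0) & 0xff = 171  ←

171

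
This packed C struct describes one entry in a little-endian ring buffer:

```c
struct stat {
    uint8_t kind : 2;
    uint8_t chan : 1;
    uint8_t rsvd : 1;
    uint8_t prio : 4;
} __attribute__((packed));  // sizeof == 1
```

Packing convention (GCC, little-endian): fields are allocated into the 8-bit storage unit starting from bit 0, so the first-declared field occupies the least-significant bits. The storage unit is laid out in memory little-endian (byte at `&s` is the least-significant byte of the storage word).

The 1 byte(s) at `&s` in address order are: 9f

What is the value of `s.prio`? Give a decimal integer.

9

[0]=0x9f (little-endian) → word 0x9f
kind:2 @ bit 0 → (0x9f>>0)&0x3 = 0x3
chan:1 @ bit 2 → (0x9f>>2)&0x1 = 0x1
rsvd:1 @ bit 3 → (0x9f>>3)&0x1 = 0x1
prio:4 @ bit 4 → (0x9f>>4)&0xf = 0x9  ←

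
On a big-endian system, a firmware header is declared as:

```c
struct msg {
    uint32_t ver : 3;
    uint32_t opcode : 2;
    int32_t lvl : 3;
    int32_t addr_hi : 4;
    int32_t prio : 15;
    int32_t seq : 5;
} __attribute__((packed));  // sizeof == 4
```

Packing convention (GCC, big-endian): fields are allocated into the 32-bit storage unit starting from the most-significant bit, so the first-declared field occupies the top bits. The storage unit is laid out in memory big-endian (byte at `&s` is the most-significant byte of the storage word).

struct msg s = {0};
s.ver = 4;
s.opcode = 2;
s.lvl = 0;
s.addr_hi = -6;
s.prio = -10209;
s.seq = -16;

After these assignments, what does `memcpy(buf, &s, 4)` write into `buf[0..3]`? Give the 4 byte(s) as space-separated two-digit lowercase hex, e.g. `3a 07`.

90 ab 03 f0

ver:3 = 4 → 0x4 << 29 → word 0x80000000
opcode:2 = 2 → 0x2 << 27 → word 0x90000000
lvl:3 = 0 → 0x0 << 24 → word 0x90000000
addr_hi:4 = -6 → 0xa << 20 → word 0x90a00000
prio:15 = -10209 → 0x581f << 5 → word 0x90ab03e0
seq:5 = -16 → 0x10 << 0 → word 0x90ab03f0
word = 0x90ab03f0 → big-endian bytes:
  [0]=0x90  [1]=0xab  [2]=0x03  [3]=0xf0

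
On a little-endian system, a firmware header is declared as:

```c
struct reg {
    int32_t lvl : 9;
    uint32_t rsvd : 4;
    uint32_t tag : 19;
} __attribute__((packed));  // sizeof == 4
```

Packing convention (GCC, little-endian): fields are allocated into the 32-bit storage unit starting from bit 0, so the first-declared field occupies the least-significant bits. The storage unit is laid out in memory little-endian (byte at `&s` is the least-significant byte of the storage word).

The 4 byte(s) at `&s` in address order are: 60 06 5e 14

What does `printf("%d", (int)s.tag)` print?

41712

[0]=0x60 [1]=0x06 [2]=0x5e [3]=0x14 (little-endian) → word 0x145e0660
lvl [0+:9] = (word>>0) & 0x1ff = 96
rsvd [9+:4] = (word>>9) & 0xf = 3
tag [13+:19] = (word>>13) & 0x7ffff = 41712  ←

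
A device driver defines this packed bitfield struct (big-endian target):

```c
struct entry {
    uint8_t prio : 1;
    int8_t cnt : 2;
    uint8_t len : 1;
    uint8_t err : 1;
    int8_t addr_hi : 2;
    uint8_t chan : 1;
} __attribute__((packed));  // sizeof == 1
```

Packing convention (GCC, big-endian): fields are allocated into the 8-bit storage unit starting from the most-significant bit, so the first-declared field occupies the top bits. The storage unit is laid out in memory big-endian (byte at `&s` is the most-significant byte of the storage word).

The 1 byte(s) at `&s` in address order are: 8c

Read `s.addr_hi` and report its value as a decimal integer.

[0]=0x8c (big-endian) → word 0x8c
prio [7+:1] = (word>>7) & 0x1 = 1
cnt [5+:2] = (word>>5) & 0x3 = 0
len [4+:1] = (word>>4) & 0x1 = 0
err [3+:1] = (word>>3) & 0x1 = 1
addr_hi [1+:2] = (word>>1) & 0x3 = 2  ←
chan [0+:1] = (word>>0) & 0x1 = 0
addr_hi signed 2b, MSB=1: 2 - 4 = -2

-2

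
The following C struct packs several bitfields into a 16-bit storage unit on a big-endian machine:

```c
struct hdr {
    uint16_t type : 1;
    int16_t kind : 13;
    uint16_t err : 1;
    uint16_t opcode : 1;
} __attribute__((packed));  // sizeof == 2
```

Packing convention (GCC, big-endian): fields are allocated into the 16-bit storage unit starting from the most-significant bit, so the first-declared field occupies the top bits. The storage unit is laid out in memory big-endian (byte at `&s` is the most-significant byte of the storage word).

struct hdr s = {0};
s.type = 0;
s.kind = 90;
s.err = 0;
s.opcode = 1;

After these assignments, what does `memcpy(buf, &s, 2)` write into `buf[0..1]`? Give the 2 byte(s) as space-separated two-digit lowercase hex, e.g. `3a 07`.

01 69

[15+:1] type=0 & 0x1 = 0x0; word=0x0000
[2+:13] kind=90 & 0x1fff = 0x5a; word=0x0168
[1+:1] err=0 & 0x1 = 0x0; word=0x0168
[0+:1] opcode=1 & 0x1 = 0x1; word=0x0169
word = 0x0169 → big-endian bytes:
  [0]=0x01  [1]=0x69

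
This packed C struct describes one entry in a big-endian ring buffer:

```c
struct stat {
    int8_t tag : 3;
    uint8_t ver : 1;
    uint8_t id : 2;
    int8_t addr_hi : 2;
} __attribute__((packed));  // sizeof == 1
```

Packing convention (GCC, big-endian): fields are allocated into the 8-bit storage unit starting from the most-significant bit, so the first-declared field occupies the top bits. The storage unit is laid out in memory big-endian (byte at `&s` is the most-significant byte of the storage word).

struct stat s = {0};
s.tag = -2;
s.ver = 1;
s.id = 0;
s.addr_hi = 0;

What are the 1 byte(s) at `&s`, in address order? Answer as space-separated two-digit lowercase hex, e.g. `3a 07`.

[5+:3] tag=-2 & 0x7 = 0x6; word=0xc0
[4+:1] ver=1 & 0x1 = 0x1; word=0xd0
[2+:2] id=0 & 0x3 = 0x0; word=0xd0
[0+:2] addr_hi=0 & 0x3 = 0x0; word=0xd0
word = 0xd0 → big-endian bytes:
  [0]=0xd0

d0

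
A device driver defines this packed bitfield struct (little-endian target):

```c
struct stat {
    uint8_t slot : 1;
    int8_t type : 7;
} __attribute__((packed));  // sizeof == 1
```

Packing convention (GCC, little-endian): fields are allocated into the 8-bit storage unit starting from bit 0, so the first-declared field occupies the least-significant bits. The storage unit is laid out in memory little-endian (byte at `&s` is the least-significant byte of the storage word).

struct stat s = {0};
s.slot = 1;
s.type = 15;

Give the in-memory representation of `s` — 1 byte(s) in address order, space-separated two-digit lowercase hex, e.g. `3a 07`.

[0+:1] slot=1 & 0x1 = 0x1; word=0x01
[1+:7] type=15 & 0x7f = 0xf; word=0x1f
word = 0x1f → little-endian bytes:
  [0]=0x1f

1f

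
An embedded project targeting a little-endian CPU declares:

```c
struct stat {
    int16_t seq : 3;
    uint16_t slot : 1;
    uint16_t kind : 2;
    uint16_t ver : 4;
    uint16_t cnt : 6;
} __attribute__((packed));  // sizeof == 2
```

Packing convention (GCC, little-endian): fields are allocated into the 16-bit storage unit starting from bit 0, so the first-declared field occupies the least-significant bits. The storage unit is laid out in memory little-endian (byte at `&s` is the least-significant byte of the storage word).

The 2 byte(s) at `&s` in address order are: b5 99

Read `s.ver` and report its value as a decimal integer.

6

[0]=0xb5 [1]=0x99 (little-endian) → word 0x99b5
seq:3 @ bit 0 → (0x99b5>>0)&0x7 = 0x5
slot:1 @ bit 3 → (0x99b5>>3)&0x1 = 0x0
kind:2 @ bit 4 → (0x99b5>>4)&0x3 = 0x3
ver:4 @ bit 6 → (0x99b5>>6)&0xf = 0x6  ←
cnt:6 @ bit 10 → (0x99b5>>10)&0x3f = 0x26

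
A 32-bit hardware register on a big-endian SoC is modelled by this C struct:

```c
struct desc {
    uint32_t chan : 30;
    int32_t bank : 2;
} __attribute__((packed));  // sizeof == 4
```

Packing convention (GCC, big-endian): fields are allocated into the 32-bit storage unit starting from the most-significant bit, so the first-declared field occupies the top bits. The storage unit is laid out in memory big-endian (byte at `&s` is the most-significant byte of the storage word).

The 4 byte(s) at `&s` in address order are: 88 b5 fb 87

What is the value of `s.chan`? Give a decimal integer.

[0]=0x88 [1]=0xb5 [2]=0xfb [3]=0x87 (big-endian) → word 0x88b5fb87
chan:30 @ bit 2 → (0x88b5fb87>>2)&0x3fffffff = 0x222d7ee1  ←
bank:2 @ bit 0 → (0x88b5fb87>>0)&0x3 = 0x3

573406945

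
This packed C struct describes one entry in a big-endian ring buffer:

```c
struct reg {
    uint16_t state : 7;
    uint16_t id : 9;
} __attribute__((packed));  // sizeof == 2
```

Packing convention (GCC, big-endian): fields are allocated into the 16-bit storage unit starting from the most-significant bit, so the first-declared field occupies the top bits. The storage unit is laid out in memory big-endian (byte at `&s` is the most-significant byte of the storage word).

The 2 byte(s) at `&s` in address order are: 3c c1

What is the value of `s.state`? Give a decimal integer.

30

[0]=0x3c [1]=0xc1 (big-endian) → word 0x3cc1
state:7 @ bit 9 → (0x3cc1>>9)&0x7f = 0x1e  ←
id:9 @ bit 0 → (0x3cc1>>0)&0x1ff = 0xc1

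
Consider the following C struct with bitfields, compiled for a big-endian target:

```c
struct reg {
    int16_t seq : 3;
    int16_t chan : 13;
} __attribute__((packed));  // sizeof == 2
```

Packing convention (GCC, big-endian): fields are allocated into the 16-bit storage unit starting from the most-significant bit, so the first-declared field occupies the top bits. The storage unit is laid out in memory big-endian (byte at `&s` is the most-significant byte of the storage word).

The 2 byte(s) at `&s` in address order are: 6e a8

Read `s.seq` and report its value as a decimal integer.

[0]=0x6e [1]=0xa8 (big-endian) → word 0x6ea8
seq [13+:3] = (word>>13) & 0x7 = 3  ←
chan [0+:13] = (word>>0) & 0x1fff = 3752
seq signed 3b, MSB=0: value = 3

3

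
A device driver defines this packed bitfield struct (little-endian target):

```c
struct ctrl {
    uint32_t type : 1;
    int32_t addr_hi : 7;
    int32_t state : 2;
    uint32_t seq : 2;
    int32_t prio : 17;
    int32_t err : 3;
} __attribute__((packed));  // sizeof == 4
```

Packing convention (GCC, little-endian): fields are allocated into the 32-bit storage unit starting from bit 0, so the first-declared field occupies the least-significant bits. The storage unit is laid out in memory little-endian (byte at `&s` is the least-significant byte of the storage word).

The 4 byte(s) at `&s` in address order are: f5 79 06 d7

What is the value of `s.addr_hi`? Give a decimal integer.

-6

[0]=0xf5 [1]=0x79 [2]=0x06 [3]=0xd7 (little-endian) → word 0xd70679f5
type [0+:1] = (word>>0) & 0x1 = 1
addr_hi [1+:7] = (word>>1) & 0x7f = 122  ←
state [8+:2] = (word>>8) & 0x3 = 1
seq [10+:2] = (word>>10) & 0x3 = 2
prio [12+:17] = (word>>12) & 0x1ffff = 94311
err [29+:3] = (word>>29) & 0x7 = 6
addr_hi signed 7b, MSB=1: 122 - 128 = -6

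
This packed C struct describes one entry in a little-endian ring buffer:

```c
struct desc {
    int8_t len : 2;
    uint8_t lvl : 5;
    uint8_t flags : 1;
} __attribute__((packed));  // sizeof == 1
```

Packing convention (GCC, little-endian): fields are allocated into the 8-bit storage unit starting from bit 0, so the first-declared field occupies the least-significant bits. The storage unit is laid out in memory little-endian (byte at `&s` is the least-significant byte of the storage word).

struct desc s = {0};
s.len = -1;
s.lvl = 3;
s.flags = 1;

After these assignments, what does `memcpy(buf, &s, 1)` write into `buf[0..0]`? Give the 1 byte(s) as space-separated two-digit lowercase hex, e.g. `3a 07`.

8f

[0+:2] len=-1 & 0x3 = 0x3; word=0x03
[2+:5] lvl=3 & 0x1f = 0x3; word=0x0f
[7+:1] flags=1 & 0x1 = 0x1; word=0x8f
word = 0x8f → little-endian bytes:
  [0]=0x8f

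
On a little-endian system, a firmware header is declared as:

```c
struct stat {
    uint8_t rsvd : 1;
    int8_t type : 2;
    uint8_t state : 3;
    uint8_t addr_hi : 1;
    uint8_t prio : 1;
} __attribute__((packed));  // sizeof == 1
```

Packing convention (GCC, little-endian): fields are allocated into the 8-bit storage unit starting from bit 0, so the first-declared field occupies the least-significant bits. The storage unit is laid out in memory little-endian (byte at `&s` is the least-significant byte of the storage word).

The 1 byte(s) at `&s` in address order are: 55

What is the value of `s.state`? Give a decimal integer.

[0]=0x55 (little-endian) → word 0x55
rsvd [0+:1] = (word>>0) & 0x1 = 1
type [1+:2] = (word>>1) & 0x3 = 2
state [3+:3] = (word>>3) & 0x7 = 2  ←
addr_hi [6+:1] = (word>>6) & 0x1 = 1
prio [7+:1] = (word>>7) & 0x1 = 0

2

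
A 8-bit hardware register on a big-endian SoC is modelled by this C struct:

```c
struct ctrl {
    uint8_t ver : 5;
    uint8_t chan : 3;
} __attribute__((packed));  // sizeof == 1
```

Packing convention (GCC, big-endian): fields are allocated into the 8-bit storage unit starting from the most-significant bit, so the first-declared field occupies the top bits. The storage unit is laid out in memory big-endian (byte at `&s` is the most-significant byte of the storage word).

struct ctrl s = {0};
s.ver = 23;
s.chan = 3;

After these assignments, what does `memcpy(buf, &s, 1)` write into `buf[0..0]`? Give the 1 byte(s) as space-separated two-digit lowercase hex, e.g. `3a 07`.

ver:5 = 23 → 0x17 << 3 → word 0xb8
chan:3 = 3 → 0x3 << 0 → word 0xbb
word = 0xbb → big-endian bytes:
  [0]=0xbb

bb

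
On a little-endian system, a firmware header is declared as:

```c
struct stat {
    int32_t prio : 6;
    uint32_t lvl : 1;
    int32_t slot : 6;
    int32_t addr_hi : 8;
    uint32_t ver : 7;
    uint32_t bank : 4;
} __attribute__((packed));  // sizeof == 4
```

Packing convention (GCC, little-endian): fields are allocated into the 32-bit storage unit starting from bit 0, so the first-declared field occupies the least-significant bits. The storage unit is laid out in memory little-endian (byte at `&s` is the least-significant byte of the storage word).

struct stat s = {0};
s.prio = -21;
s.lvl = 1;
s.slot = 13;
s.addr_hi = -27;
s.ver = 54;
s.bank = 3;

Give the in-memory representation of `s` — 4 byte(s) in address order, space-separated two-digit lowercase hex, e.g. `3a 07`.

eb a6 dc 36

prio:6 = -21 → 0x2b << 0 → word 0x0000002b
lvl:1 = 1 → 0x1 << 6 → word 0x0000006b
slot:6 = 13 → 0xd << 7 → word 0x000006eb
addr_hi:8 = -27 → 0xe5 << 13 → word 0x001ca6eb
ver:7 = 54 → 0x36 << 21 → word 0x06dca6eb
bank:4 = 3 → 0x3 << 28 → word 0x36dca6eb
word = 0x36dca6eb → little-endian bytes:
  [0]=0xeb  [1]=0xa6  [2]=0xdc  [3]=0x36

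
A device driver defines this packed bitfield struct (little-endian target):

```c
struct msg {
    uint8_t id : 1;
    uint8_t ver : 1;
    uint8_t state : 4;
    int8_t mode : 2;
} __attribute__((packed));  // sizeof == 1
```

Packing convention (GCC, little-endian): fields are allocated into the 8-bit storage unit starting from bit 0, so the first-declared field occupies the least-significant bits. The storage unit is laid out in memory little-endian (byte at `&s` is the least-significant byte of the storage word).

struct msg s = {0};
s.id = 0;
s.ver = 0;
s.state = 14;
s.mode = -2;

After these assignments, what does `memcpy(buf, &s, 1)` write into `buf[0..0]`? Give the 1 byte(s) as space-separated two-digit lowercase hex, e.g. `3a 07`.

b8

[0+:1] id=0 & 0x1 = 0x0; word=0x00
[1+:1] ver=0 & 0x1 = 0x0; word=0x00
[2+:4] state=14 & 0xf = 0xe; word=0x38
[6+:2] mode=-2 & 0x3 = 0x2; word=0xb8
word = 0xb8 → little-endian bytes:
  [0]=0xb8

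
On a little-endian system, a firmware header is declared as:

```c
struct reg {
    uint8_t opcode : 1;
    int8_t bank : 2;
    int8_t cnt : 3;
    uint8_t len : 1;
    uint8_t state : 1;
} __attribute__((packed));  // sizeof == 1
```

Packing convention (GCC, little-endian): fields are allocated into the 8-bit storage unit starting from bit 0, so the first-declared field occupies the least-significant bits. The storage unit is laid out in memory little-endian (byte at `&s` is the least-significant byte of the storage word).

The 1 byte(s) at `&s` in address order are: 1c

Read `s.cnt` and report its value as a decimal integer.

3

[0]=0x1c (little-endian) → word 0x1c
opcode [0+:1] = (word>>0) & 0x1 = 0
bank [1+:2] = (word>>1) & 0x3 = 2
cnt [3+:3] = (word>>3) & 0x7 = 3  ←
len [6+:1] = (word>>6) & 0x1 = 0
state [7+:1] = (word>>7) & 0x1 = 0
cnt signed 3b, MSB=0: value = 3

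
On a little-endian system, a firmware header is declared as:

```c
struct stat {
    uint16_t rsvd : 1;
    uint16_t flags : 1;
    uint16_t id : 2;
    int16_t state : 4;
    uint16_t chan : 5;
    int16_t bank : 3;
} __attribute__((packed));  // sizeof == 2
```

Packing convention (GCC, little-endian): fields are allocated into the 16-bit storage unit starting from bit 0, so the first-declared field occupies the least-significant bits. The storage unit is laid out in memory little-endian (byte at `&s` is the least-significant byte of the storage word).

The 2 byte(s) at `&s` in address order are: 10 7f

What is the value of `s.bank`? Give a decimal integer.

3

[0]=0x10 [1]=0x7f (little-endian) → word 0x7f10
rsvd:1 @ bit 0 → (0x7f10>>0)&0x1 = 0x0
flags:1 @ bit 1 → (0x7f10>>1)&0x1 = 0x0
id:2 @ bit 2 → (0x7f10>>2)&0x3 = 0x0
state:4 @ bit 4 → (0x7f10>>4)&0xf = 0x1
chan:5 @ bit 8 → (0x7f10>>8)&0x1f = 0x1f
bank:3 @ bit 13 → (0x7f10>>13)&0x7 = 0x3  ←
bank signed 3b, MSB=0: value = 3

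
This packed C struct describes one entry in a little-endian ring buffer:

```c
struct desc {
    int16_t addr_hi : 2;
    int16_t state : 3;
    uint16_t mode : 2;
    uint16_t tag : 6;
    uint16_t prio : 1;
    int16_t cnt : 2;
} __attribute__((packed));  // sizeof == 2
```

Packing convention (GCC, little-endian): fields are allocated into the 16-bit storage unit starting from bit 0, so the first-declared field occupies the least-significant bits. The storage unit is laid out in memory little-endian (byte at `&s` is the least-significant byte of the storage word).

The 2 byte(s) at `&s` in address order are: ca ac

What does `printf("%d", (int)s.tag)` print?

25

[0]=0xca [1]=0xac (little-endian) → word 0xacca
addr_hi [0+:2] = (word>>0) & 0x3 = 2
state [2+:3] = (word>>2) & 0x7 = 2
mode [5+:2] = (word>>5) & 0x3 = 2
tag [7+:6] = (word>>7) & 0x3f = 25  ←
prio [13+:1] = (word>>13) & 0x1 = 1
cnt [14+:2] = (word>>14) & 0x3 = 2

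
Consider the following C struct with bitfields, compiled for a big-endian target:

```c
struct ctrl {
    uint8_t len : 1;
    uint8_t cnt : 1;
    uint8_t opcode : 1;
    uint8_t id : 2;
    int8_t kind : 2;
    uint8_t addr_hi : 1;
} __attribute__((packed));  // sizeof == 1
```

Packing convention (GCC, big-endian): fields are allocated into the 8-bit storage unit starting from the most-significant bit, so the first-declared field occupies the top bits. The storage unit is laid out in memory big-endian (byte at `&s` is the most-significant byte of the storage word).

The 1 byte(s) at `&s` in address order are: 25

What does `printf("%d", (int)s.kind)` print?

[0]=0x25 (big-endian) → word 0x25
len [7+:1] = (word>>7) & 0x1 = 0
cnt [6+:1] = (word>>6) & 0x1 = 0
opcode [5+:1] = (word>>5) & 0x1 = 1
id [3+:2] = (word>>3) & 0x3 = 0
kind [1+:2] = (word>>1) & 0x3 = 2  ←
addr_hi [0+:1] = (word>>0) & 0x1 = 1
kind signed 2b, MSB=1: 2 - 4 = -2

-2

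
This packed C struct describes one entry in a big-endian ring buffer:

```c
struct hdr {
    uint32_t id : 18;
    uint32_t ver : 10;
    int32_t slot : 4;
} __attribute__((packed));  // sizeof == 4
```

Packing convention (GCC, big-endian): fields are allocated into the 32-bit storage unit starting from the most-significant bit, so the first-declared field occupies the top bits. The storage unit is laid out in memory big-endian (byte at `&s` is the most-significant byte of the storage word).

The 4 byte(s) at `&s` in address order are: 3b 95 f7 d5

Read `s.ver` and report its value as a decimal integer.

893

[0]=0x3b [1]=0x95 [2]=0xf7 [3]=0xd5 (big-endian) → word 0x3b95f7d5
id:18 @ bit 14 → (0x3b95f7d5>>14)&0x3ffff = 0xee57
ver:10 @ bit 4 → (0x3b95f7d5>>4)&0x3ff = 0x37d  ←
slot:4 @ bit 0 → (0x3b95f7d5>>0)&0xf = 0x5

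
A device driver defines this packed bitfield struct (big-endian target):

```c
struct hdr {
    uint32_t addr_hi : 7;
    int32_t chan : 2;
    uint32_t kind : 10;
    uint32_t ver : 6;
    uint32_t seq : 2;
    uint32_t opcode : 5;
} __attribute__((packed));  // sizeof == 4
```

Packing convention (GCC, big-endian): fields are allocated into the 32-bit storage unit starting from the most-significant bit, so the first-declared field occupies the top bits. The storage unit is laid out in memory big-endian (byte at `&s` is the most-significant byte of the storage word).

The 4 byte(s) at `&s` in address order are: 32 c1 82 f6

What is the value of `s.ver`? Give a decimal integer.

[0]=0x32 [1]=0xc1 [2]=0x82 [3]=0xf6 (big-endian) → word 0x32c182f6
addr_hi [25+:7] = (word>>25) & 0x7f = 25
chan [23+:2] = (word>>23) & 0x3 = 1
kind [13+:10] = (word>>13) & 0x3ff = 524
ver [7+:6] = (word>>7) & 0x3f = 5  ←
seq [5+:2] = (word>>5) & 0x3 = 3
opcode [0+:5] = (word>>0) & 0x1f = 22

5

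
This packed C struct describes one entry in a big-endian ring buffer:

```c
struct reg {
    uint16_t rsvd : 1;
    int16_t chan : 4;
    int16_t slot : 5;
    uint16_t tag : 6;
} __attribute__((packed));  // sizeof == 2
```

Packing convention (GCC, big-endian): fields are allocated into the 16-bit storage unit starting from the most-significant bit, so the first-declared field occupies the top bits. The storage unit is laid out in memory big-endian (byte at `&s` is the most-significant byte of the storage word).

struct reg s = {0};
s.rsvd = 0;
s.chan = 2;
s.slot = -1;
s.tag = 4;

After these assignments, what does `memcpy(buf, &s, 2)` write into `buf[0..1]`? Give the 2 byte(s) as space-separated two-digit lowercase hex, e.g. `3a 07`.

rsvd:1 = 0 → 0x0 << 15 → word 0x0000
chan:4 = 2 → 0x2 << 11 → word 0x1000
slot:5 = -1 → 0x1f << 6 → word 0x17c0
tag:6 = 4 → 0x4 << 0 → word 0x17c4
word = 0x17c4 → big-endian bytes:
  [0]=0x17  [1]=0xc4

17 c4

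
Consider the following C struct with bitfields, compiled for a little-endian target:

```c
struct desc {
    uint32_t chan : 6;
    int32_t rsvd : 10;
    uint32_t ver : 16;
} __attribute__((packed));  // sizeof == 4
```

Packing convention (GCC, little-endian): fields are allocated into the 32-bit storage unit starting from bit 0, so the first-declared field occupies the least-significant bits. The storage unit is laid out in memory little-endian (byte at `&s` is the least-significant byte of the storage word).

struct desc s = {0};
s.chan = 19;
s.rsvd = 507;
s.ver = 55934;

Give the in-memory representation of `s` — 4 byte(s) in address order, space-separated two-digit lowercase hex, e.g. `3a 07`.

chan:6 = 19 → 0x13 << 0 → word 0x00000013
rsvd:10 = 507 → 0x1fb << 6 → word 0x00007ed3
ver:16 = 55934 → 0xda7e << 16 → word 0xda7e7ed3
word = 0xda7e7ed3 → little-endian bytes:
  [0]=0xd3  [1]=0x7e  [2]=0x7e  [3]=0xda

d3 7e 7e da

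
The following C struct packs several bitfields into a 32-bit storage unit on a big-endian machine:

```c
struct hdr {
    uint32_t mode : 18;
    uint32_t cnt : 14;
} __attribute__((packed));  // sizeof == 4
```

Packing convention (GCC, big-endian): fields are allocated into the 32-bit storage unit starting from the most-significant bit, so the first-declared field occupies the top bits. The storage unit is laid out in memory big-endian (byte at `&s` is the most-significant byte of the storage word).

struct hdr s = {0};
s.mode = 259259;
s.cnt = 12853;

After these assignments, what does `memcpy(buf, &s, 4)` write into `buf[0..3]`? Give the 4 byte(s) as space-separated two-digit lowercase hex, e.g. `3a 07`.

[14+:18] mode=259259 & 0x3ffff = 0x3f4bb; word=0xfd2ec000
[0+:14] cnt=12853 & 0x3fff = 0x3235; word=0xfd2ef235
word = 0xfd2ef235 → big-endian bytes:
  [0]=0xfd  [1]=0x2e  [2]=0xf2  [3]=0x35

fd 2e f2 35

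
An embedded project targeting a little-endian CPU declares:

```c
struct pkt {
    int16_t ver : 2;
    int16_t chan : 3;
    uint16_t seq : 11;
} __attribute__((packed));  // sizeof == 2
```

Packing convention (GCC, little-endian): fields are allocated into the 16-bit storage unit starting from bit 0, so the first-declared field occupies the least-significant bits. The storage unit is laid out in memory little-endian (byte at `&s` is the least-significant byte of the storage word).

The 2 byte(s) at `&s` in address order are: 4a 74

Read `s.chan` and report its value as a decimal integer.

[0]=0x4a [1]=0x74 (little-endian) → word 0x744a
ver:2 @ bit 0 → (0x744a>>0)&0x3 = 0x2
chan:3 @ bit 2 → (0x744a>>2)&0x7 = 0x2  ←
seq:11 @ bit 5 → (0x744a>>5)&0x7ff = 0x3a2
chan signed 3b, MSB=0: value = 2

2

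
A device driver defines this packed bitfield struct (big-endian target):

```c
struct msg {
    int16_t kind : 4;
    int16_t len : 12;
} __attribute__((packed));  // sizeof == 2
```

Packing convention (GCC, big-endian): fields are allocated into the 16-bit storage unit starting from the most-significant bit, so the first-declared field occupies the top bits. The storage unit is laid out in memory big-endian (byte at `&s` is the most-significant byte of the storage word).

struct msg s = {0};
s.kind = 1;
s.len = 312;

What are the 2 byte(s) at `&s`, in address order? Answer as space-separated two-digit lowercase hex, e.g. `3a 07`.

kind:4 = 1 → 0x1 << 12 → word 0x1000
len:12 = 312 → 0x138 << 0 → word 0x1138
word = 0x1138 → big-endian bytes:
  [0]=0x11  [1]=0x38

11 38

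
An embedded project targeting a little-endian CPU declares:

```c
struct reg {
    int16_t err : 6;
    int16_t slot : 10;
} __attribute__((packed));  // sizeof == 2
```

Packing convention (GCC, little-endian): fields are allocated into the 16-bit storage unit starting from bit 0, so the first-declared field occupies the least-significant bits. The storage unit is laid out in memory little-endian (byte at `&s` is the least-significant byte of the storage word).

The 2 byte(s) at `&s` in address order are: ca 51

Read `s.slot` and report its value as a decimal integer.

327

[0]=0xca [1]=0x51 (little-endian) → word 0x51ca
err [0+:6] = (word>>0) & 0x3f = 10
slot [6+:10] = (word>>6) & 0x3ff = 327  ←
slot signed 10b, MSB=0: value = 327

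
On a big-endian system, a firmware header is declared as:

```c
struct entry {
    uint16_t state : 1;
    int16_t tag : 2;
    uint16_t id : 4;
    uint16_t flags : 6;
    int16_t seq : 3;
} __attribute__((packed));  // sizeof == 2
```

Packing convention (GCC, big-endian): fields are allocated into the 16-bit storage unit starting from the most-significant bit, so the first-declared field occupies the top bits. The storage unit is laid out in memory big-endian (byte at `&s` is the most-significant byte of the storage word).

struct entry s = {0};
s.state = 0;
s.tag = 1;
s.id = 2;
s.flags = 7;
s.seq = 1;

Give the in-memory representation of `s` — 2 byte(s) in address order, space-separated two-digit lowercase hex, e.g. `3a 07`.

state (1b) val=0 bits=0x0 at bit 15: 0x0000
tag (2b) val=1 bits=0x1 at bit 13: 0x2000
id (4b) val=2 bits=0x2 at bit 9: 0x2400
flags (6b) val=7 bits=0x7 at bit 3: 0x2438
seq (3b) val=1 bits=0x1 at bit 0: 0x2439
word = 0x2439 → big-endian bytes:
  [0]=0x24  [1]=0x39

24 39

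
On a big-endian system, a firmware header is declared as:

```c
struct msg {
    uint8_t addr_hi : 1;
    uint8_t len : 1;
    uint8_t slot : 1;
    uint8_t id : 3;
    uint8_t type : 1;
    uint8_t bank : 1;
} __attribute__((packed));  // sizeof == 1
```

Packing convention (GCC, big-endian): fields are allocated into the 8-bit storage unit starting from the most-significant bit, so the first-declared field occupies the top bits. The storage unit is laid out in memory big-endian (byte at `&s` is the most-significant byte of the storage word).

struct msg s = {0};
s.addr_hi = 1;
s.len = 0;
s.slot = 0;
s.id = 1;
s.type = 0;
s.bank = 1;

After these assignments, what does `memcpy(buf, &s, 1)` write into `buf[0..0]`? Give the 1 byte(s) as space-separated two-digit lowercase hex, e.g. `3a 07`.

addr_hi (1b) val=1 bits=0x1 at bit 7: 0x80
len (1b) val=0 bits=0x0 at bit 6: 0x80
slot (1b) val=0 bits=0x0 at bit 5: 0x80
id (3b) val=1 bits=0x1 at bit 2: 0x84
type (1b) val=0 bits=0x0 at bit 1: 0x84
bank (1b) val=1 bits=0x1 at bit 0: 0x85
word = 0x85 → big-endian bytes:
  [0]=0x85

85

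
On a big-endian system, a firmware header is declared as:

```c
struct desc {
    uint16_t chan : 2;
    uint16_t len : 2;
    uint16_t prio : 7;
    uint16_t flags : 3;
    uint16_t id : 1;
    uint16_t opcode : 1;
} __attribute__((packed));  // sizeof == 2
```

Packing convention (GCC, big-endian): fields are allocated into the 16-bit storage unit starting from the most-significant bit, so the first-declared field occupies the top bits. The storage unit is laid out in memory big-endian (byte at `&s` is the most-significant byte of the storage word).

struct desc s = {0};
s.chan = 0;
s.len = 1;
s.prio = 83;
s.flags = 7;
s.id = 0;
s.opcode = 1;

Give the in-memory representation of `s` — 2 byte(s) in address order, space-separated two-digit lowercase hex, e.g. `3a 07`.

[14+:2] chan=0 & 0x3 = 0x0; word=0x0000
[12+:2] len=1 & 0x3 = 0x1; word=0x1000
[5+:7] prio=83 & 0x7f = 0x53; word=0x1a60
[2+:3] flags=7 & 0x7 = 0x7; word=0x1a7c
[1+:1] id=0 & 0x1 = 0x0; word=0x1a7c
[0+:1] opcode=1 & 0x1 = 0x1; word=0x1a7d
word = 0x1a7d → big-endian bytes:
  [0]=0x1a  [1]=0x7d

1a 7d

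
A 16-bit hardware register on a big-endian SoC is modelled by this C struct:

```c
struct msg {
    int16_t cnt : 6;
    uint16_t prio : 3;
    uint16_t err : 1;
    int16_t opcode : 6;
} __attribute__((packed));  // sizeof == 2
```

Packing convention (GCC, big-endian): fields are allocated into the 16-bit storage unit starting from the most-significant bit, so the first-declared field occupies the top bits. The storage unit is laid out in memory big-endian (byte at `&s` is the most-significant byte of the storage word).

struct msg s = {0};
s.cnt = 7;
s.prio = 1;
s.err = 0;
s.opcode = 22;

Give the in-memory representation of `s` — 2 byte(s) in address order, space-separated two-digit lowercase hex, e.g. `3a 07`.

cnt (6b) val=7 bits=0x7 at bit 10: 0x1c00
prio (3b) val=1 bits=0x1 at bit 7: 0x1c80
err (1b) val=0 bits=0x0 at bit 6: 0x1c80
opcode (6b) val=22 bits=0x16 at bit 0: 0x1c96
word = 0x1c96 → big-endian bytes:
  [0]=0x1c  [1]=0x96

1c 96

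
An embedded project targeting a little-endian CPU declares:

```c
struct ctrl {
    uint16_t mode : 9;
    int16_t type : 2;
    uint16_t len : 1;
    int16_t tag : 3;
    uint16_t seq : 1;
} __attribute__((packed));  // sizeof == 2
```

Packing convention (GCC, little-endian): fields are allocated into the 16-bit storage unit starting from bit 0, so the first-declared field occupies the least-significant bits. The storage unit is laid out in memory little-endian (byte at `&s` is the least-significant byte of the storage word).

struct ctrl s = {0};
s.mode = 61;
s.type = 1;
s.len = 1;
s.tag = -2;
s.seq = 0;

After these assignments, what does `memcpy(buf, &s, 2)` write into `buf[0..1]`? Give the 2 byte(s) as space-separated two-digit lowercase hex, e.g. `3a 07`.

3d 6a

mode (9b) val=61 bits=0x3d at bit 0: 0x003d
type (2b) val=1 bits=0x1 at bit 9: 0x023d
len (1b) val=1 bits=0x1 at bit 11: 0x0a3d
tag (3b) val=-2 bits=0x6 at bit 12: 0x6a3d
seq (1b) val=0 bits=0x0 at bit 15: 0x6a3d
word = 0x6a3d → little-endian bytes:
  [0]=0x3d  [1]=0x6a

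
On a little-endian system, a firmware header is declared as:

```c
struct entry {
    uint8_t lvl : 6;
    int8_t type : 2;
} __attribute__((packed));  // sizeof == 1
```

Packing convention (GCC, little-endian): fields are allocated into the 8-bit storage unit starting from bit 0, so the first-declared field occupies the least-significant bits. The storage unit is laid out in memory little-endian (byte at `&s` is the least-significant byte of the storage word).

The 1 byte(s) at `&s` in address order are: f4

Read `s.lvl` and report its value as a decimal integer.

[0]=0xf4 (little-endian) → word 0xf4
lvl [0+:6] = (word>>0) & 0x3f = 52  ←
type [6+:2] = (word>>6) & 0x3 = 3

52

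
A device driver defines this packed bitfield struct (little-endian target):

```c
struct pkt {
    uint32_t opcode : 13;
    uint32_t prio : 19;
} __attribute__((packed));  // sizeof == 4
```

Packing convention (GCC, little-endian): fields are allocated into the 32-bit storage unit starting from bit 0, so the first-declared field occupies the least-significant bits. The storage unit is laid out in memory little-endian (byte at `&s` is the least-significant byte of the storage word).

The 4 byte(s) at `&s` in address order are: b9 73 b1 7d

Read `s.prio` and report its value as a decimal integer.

[0]=0xb9 [1]=0x73 [2]=0xb1 [3]=0x7d (little-endian) → word 0x7db173b9
opcode [0+:13] = (word>>0) & 0x1fff = 5049
prio [13+:19] = (word>>13) & 0x7ffff = 257419  ←

257419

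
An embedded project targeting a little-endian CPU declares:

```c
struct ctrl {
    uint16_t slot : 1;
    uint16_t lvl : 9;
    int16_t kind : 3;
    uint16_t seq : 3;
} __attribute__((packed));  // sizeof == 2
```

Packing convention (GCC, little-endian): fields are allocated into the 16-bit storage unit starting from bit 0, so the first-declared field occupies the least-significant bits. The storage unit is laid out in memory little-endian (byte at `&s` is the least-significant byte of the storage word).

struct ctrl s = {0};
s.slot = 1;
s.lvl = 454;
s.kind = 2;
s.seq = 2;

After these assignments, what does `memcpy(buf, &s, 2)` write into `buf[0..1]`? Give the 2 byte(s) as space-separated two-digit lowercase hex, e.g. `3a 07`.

slot:1 = 1 → 0x1 << 0 → word 0x0001
lvl:9 = 454 → 0x1c6 << 1 → word 0x038d
kind:3 = 2 → 0x2 << 10 → word 0x0b8d
seq:3 = 2 → 0x2 << 13 → word 0x4b8d
word = 0x4b8d → little-endian bytes:
  [0]=0x8d  [1]=0x4b

8d 4b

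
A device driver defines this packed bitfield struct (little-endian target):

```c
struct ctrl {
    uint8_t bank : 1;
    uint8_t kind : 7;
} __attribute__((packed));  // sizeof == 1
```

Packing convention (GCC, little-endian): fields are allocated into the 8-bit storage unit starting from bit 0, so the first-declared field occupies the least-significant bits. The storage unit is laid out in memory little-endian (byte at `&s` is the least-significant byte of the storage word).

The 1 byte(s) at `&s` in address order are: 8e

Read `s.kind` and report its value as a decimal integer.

[0]=0x8e (little-endian) → word 0x8e
bank [0+:1] = (word>>0) & 0x1 = 0
kind [1+:7] = (word>>1) & 0x7f = 71  ←

71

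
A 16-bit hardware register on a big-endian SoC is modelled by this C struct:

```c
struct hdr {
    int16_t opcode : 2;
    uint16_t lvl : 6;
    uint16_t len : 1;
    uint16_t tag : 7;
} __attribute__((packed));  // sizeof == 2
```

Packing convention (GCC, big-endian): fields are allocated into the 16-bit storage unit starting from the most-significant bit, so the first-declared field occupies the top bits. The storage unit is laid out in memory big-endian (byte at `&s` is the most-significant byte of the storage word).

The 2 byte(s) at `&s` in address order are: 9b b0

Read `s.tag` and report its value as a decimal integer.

48

[0]=0x9b [1]=0xb0 (big-endian) → word 0x9bb0
opcode [14+:2] = (word>>14) & 0x3 = 2
lvl [8+:6] = (word>>8) & 0x3f = 27
len [7+:1] = (word>>7) & 0x1 = 1
tag [0+:7] = (word>>0) & 0x7f = 48  ←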